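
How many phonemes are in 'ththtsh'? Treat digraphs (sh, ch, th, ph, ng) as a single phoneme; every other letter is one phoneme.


Parsing 'ththtsh' greedily, digraphs first:
  'th' -> digraph (1 consonant phoneme) (phonemes so far: 1)
  'th' -> digraph (1 consonant phoneme) (phonemes so far: 2)
  't' -> consonant phoneme (phonemes so far: 3)
  'sh' -> digraph (1 consonant phoneme) (phonemes so far: 4)
Total phonemes: 4

4


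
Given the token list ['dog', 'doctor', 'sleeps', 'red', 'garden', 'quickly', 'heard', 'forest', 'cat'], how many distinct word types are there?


Listing all tokens and tracking unique types:
  Token 1: 'dog' -> NEW (unique so far: 1)
  Token 2: 'doctor' -> NEW (unique so far: 2)
  Token 3: 'sleeps' -> NEW (unique so far: 3)
  Token 4: 'red' -> NEW (unique so far: 4)
  Token 5: 'garden' -> NEW (unique so far: 5)
  Token 6: 'quickly' -> NEW (unique so far: 6)
  Token 7: 'heard' -> NEW (unique so far: 7)
  Token 8: 'forest' -> NEW (unique so far: 8)
  Token 9: 'cat' -> NEW (unique so far: 9)
Unique types: ('cat', 'doctor', 'dog', 'forest', 'garden', 'heard', 'quickly', 'red', 'sleeps')
Vocabulary size: 9

9


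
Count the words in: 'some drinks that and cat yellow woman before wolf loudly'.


Counting words by splitting on spaces:
  Word 1: 'some'
  Word 2: 'drinks'
  Word 3: 'that'
  Word 4: 'and'
  Word 5: 'cat'
  Word 6: 'yellow'
  Word 7: 'woman'
  Word 8: 'before'
  Word 9: 'wolf'
  Word 10: 'loudly'
Total words: 10

10


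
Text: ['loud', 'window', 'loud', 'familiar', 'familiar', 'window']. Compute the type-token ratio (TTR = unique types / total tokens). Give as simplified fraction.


Tokens: 6
Unique types: ('familiar', 'loud', 'window') = 3
TTR = 3/6
Simplify: divide both by 3 -> 1/2
TTR = 1/2

1/2


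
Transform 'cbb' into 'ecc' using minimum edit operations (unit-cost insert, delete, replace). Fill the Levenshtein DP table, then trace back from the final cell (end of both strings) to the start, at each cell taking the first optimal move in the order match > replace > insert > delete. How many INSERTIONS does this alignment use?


Edit distance = 3. Backtracking from cell (3, 3) with preference match > replace > insert > delete,
then listing the resulting alignment 'cbb' -> 'ecc' left to right:
  Step 1: replace c->e
  Step 2: replace b->c
  Step 3: replace b->c
Total insertions: 0

0


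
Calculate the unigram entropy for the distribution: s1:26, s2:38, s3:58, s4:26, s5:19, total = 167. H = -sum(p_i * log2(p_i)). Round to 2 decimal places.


Computing entropy H = -sum(p_i * log2(p_i)):
  s1: p = 26/167 = 0.1557, -p*log2(p) = 0.4178
  s2: p = 38/167 = 0.2275, -p*log2(p) = 0.4860
  s3: p = 58/167 = 0.3473, -p*log2(p) = 0.5299
  s4: p = 26/167 = 0.1557, -p*log2(p) = 0.4178
  s5: p = 19/167 = 0.1138, -p*log2(p) = 0.3568
H = sum of terms = 2.2083
Rounded to 2 decimals: 2.21

2.21


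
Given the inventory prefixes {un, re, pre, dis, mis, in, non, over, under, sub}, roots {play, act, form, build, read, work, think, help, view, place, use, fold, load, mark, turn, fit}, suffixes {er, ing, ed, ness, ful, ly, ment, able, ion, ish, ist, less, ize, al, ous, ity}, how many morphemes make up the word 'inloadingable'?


Segmenting 'inloadingable' against the inventory:
  'in' -> prefix (morpheme 1)
  'load' -> root (morpheme 2)
  'ing' -> suffix (morpheme 3)
  'able' -> suffix (morpheme 4)
Total morphemes: 4

4


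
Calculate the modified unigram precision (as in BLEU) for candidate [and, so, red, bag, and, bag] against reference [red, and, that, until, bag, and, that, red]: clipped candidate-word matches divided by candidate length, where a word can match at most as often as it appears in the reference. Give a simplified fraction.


Reference word counts: {'and': 2, 'bag': 1, 'red': 2, 'that': 2, 'until': 1}
Checking each candidate word (with clipping):
  'and' -> in reference (ref count 2, used 1/2) -> match (matches: 1)
  'so' -> not in reference -> no match (matches: 1)
  'red' -> in reference (ref count 2, used 1/2) -> match (matches: 2)
  'bag' -> in reference (ref count 1, used 1/1) -> match (matches: 3)
  'and' -> in reference (ref count 2, used 2/2) -> match (matches: 4)
  'bag' -> ref count 1 already used up (1/1) -> clipped, no match (matches: 4)
Clipped matches: 4, Candidate length: 6
Precision = 4/6 = 2/3

2/3


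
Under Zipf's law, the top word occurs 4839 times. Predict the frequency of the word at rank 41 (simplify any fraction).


Zipf's law: freq(rank) = f1 / rank
f1 = 4839, rank = 41
freq = 4839 / 41
GCD(4839, 41) = 1
Simplified: 4839/41

4839/41


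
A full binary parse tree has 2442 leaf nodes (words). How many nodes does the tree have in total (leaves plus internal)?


Leaf nodes (terminals): 2442
Internal nodes = n - 1 = 2442 - 1 = 2441
Total = leaves + internal = 2442 + 2441 = 4883

4883


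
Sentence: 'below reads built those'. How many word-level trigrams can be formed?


Word trigrams from [4] words:
  Trigram 1: (below reads built)
  Trigram 2: (reads built those)
Total word trigrams: 4 - 2 = 2

2


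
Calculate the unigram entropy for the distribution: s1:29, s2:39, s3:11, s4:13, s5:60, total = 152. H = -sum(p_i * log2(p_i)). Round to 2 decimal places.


Computing entropy H = -sum(p_i * log2(p_i)):
  s1: p = 29/152 = 0.1908, -p*log2(p) = 0.4560
  s2: p = 39/152 = 0.2566, -p*log2(p) = 0.5035
  s3: p = 11/152 = 0.0724, -p*log2(p) = 0.2742
  s4: p = 13/152 = 0.0855, -p*log2(p) = 0.3034
  s5: p = 60/152 = 0.3947, -p*log2(p) = 0.5294
H = sum of terms = 2.0665
Rounded to 2 decimals: 2.07

2.07


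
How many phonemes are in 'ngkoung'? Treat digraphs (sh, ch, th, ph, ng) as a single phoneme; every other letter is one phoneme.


Parsing 'ngkoung' greedily, digraphs first:
  'ng' -> digraph (1 consonant phoneme) (phonemes so far: 1)
  'k' -> consonant phoneme (phonemes so far: 2)
  'o' -> vowel phoneme (phonemes so far: 3)
  'u' -> vowel phoneme (phonemes so far: 4)
  'ng' -> digraph (1 consonant phoneme) (phonemes so far: 5)
Total phonemes: 5

5


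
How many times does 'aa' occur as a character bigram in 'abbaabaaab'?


Scanning 'abbaabaaab' for bigram 'aa':
  Position 0: 'ab' -> no
  Position 1: 'bb' -> no
  Position 2: 'ba' -> no
  Position 3: 'aa' -> MATCH
  Position 4: 'ab' -> no
  Position 5: 'ba' -> no
  Position 6: 'aa' -> MATCH
  Position 7: 'aa' -> MATCH
  Position 8: 'ab' -> no
Total matches: 3

3


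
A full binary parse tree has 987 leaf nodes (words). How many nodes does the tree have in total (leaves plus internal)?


Leaf nodes (terminals): 987
Internal nodes = n - 1 = 987 - 1 = 986
Total = leaves + internal = 987 + 986 = 1973

1973


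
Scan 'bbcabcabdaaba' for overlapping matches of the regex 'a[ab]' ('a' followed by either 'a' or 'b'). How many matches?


Pattern: a[ab] means 'a' followed by either 'a' or 'b'.
Scanning 'bbcabcabdaaba' position-by-position:
  Pos 0: window 'bb' -> no
  Pos 1: window 'bc' -> no
  Pos 2: window 'ca' -> no
  Pos 3: window 'ab' -> MATCH
  Pos 4: window 'bc' -> no
  Pos 5: window 'ca' -> no
  Pos 6: window 'ab' -> MATCH
  Pos 7: window 'bd' -> no
  Pos 8: window 'da' -> no
  Pos 9: window 'aa' -> MATCH
  Pos 10: window 'ab' -> MATCH
  Pos 11: window 'ba' -> no
  Pos 12: window 'a' -> no
Total matches: 4

4


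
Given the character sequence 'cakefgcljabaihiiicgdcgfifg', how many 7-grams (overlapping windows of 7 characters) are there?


String 'cakefgcljabaihiiicgdcgfifg' has length L = 26.
Number of overlapping n-grams = L - n + 1
Substituting: 26 - 7 + 1 = 20

20


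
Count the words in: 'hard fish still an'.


Counting words by splitting on spaces:
  Word 1: 'hard'
  Word 2: 'fish'
  Word 3: 'still'
  Word 4: 'an'
Total words: 4

4


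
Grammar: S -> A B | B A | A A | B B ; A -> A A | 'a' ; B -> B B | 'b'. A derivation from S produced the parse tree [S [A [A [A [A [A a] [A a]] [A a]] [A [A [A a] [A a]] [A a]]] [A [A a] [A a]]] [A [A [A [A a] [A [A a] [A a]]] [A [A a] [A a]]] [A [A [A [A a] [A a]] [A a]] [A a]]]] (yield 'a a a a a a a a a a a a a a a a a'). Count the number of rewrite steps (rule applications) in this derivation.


Every bracketed nonterminal node [X ...] in the tree is produced by exactly one rule application.
Reading the tree off as a leftmost derivation:
  Step 1: S  =>  A A   (applied S -> A A)
  Step 2: A A  =>  A A A   (applied A -> A A)
  Step 3: A A A  =>  A A A A   (applied A -> A A)
  Step 4: A A A A  =>  A A A A A   (applied A -> A A)
  Step 5: A A A A A  =>  A A A A A A   (applied A -> A A)
  Step 6: A A A A A A  =>  a A A A A A   (applied A -> a)
  Step 7: a A A A A A  =>  a a A A A A   (applied A -> a)
  Step 8: a a A A A A  =>  a a a A A A   (applied A -> a)
  Step 9: a a a A A A  =>  a a a A A A A   (applied A -> A A)
  Step 10: a a a A A A A  =>  a a a A A A A A   (applied A -> A A)
  Step 11: a a a A A A A A  =>  a a a a A A A A   (applied A -> a)
  Step 12: a a a a A A A A  =>  a a a a a A A A   (applied A -> a)
  Step 13: a a a a a A A A  =>  a a a a a a A A   (applied A -> a)
  Step 14: a a a a a a A A  =>  a a a a a a A A A   (applied A -> A A)
  Step 15: a a a a a a A A A  =>  a a a a a a a A A   (applied A -> a)
  Step 16: a a a a a a a A A  =>  a a a a a a a a A   (applied A -> a)
  Step 17: a a a a a a a a A  =>  a a a a a a a a A A   (applied A -> A A)
  Step 18: a a a a a a a a A A  =>  a a a a a a a a A A A   (applied A -> A A)
  Step 19: a a a a a a a a A A A  =>  a a a a a a a a A A A A   (applied A -> A A)
  Step 20: a a a a a a a a A A A A  =>  a a a a a a a a a A A A   (applied A -> a)
  Step 21: a a a a a a a a a A A A  =>  a a a a a a a a a A A A A   (applied A -> A A)
  Step 22: a a a a a a a a a A A A A  =>  a a a a a a a a a a A A A   (applied A -> a)
  Step 23: a a a a a a a a a a A A A  =>  a a a a a a a a a a a A A   (applied A -> a)
  Step 24: a a a a a a a a a a a A A  =>  a a a a a a a a a a a A A A   (applied A -> A A)
  Step 25: a a a a a a a a a a a A A A  =>  a a a a a a a a a a a a A A   (applied A -> a)
  Step 26: a a a a a a a a a a a a A A  =>  a a a a a a a a a a a a a A   (applied A -> a)
  Step 27: a a a a a a a a a a a a a A  =>  a a a a a a a a a a a a a A A   (applied A -> A A)
  Step 28: a a a a a a a a a a a a a A A  =>  a a a a a a a a a a a a a A A A   (applied A -> A A)
  Step 29: a a a a a a a a a a a a a A A A  =>  a a a a a a a a a a a a a A A A A   (applied A -> A A)
  Step 30: a a a a a a a a a a a a a A A A A  =>  a a a a a a a a a a a a a a A A A   (applied A -> a)
  Step 31: a a a a a a a a a a a a a a A A A  =>  a a a a a a a a a a a a a a a A A   (applied A -> a)
  Step 32: a a a a a a a a a a a a a a a A A  =>  a a a a a a a a a a a a a a a a A   (applied A -> a)
  Step 33: a a a a a a a a a a a a a a a a A  =>  a a a a a a a a a a a a a a a a a   (applied A -> a)
Final yield: a a a a a a a a a a a a a a a a a
Total rewrite steps: 33

33


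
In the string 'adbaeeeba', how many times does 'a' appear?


Scanning 'adbaeeeba' for 'a':
  Position 0: 'a' -> MATCH (count: 1)
  Position 3: 'a' -> MATCH (count: 2)
  Position 8: 'a' -> MATCH (count: 3)
Total occurrences of 'a': 3

3


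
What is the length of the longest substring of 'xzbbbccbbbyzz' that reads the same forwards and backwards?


Scanning 'xzbbbccbbbyzz' for palindromic substrings.
Substring at positions 2-9: 'bbbccbbb'.
Check: reverse('bbbccbbb') = 'bbbccbbb' -> palindrome confirmed.
Neighbouring characters ('z' / 'y') break symmetry, so it cannot extend further.
No longer palindromic substring exists; longest length = 8

8


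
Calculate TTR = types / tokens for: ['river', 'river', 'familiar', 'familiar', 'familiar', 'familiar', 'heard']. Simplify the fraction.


Tokens: 7
Unique types: ('familiar', 'heard', 'river') = 3
TTR = 3/7
Already in lowest terms.

3/7


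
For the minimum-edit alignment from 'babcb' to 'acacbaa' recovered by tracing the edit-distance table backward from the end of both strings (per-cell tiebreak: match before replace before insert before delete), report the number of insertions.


Edit distance = 5. Backtracking from cell (5, 7) with preference match > replace > insert > delete,
then listing the resulting alignment 'babcb' -> 'acacbaa' left to right:
  Step 1: insert 'a' [insertion #1]
  Step 2: replace b->c
  Step 3: keep 'a'
  Step 4: insert 'c' [insertion #2]
  Step 5: keep 'b'
  Step 6: replace c->a
  Step 7: replace b->a
Total insertions: 2

2


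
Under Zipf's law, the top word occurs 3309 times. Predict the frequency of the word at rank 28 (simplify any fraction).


Zipf's law: freq(rank) = f1 / rank
f1 = 3309, rank = 28
freq = 3309 / 28
GCD(3309, 28) = 1
Simplified: 3309/28

3309/28


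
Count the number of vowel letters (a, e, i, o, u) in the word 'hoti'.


Scanning each character of 'hoti':
  Position 1: 'h' -> consonant (running count: 0)
  Position 2: 'o' -> vowel (running count: 1)
  Position 3: 't' -> consonant (running count: 1)
  Position 4: 'i' -> vowel (running count: 2)
Total vowels: 2

2


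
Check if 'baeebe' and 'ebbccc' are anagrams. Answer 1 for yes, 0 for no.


Sort characters of 'baeebe': 'abbeee'
Sort characters of 'ebbccc': 'bbccce'
Sorted forms differ -> they are NOT anagrams
Result: 0

0


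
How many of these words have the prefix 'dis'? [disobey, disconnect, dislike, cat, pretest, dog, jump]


Checking each word for prefix 'dis':
  'disobey' -> YES, starts with 'dis' (count: 1)
  'disconnect' -> YES, starts with 'dis' (count: 2)
  'dislike' -> YES, starts with 'dis' (count: 3)
  'cat' -> no (count: 3)
  'pretest' -> no (count: 3)
  'dog' -> no (count: 3)
  'jump' -> no (count: 3)
Total with prefix 'dis': 3

3


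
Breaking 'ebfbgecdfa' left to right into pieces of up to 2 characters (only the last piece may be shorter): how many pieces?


'ebfbgecdfa' has 10 characters.
Chunking with max size 2:
  Chunk 1: 'eb' (positions 0-1)
  Chunk 2: 'fb' (positions 2-3)
  Chunk 3: 'ge' (positions 4-5)
  Chunk 4: 'cd' (positions 6-7)
  Chunk 5: 'fa' (positions 8-9)
Total chunks: ceil(10 / 2) = 5

5


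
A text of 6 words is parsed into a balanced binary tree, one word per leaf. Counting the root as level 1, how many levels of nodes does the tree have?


In a balanced binary tree with n leaves the deepest leaf is ceil(log2(n)) edges below the root,
so counting node levels inclusive of root and leaves gives ceil(log2(n)) + 1 levels.
log2(6) = 2.5850
ceil(2.5850) = 3
levels = 3 + 1 = 4

4


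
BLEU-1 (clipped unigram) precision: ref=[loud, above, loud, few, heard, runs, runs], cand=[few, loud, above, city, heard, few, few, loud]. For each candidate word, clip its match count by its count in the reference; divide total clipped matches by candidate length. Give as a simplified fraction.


Reference word counts: {'above': 1, 'few': 1, 'heard': 1, 'loud': 2, 'runs': 2}
Checking each candidate word (with clipping):
  'few' -> in reference (ref count 1, used 1/1) -> match (matches: 1)
  'loud' -> in reference (ref count 2, used 1/2) -> match (matches: 2)
  'above' -> in reference (ref count 1, used 1/1) -> match (matches: 3)
  'city' -> not in reference -> no match (matches: 3)
  'heard' -> in reference (ref count 1, used 1/1) -> match (matches: 4)
  'few' -> ref count 1 already used up (1/1) -> clipped, no match (matches: 4)
  'few' -> ref count 1 already used up (1/1) -> clipped, no match (matches: 4)
  'loud' -> in reference (ref count 2, used 2/2) -> match (matches: 5)
Clipped matches: 5, Candidate length: 8
Precision = 5/8

5/8


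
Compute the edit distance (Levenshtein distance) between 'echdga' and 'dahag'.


Building DP table for s1='echdga' (len 6) and s2='dahag' (len 5):
       d  a  h  a  g
    0  1  2  3  4  5
  e 1  1  2  3  4  5
  c 2  2  2  3  4  5
  h 3  3  3  2  3  4
  d 4  3  4  3  3  4
  g 5  4  4  4  4  3
  a 6  5  4  5  4  4
Edit distance = dp[6][5] = 4

4


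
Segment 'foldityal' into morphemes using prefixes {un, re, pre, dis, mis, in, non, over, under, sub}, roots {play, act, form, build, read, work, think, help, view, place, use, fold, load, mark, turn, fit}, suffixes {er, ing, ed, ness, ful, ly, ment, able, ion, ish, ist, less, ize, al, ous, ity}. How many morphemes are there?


Segmenting 'foldityal' against the inventory:
  'fold' -> root (morpheme 1)
  'ity' -> suffix (morpheme 2)
  'al' -> suffix (morpheme 3)
Total morphemes: 3

3


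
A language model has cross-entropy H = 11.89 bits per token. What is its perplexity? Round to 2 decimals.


Perplexity formula: PP = 2^H
H = 11.89
PP = 2^11.89
Decompose: 2^11.89 = 2^11 * 2^0.89
2^11 = 2048, 2^0.89 ~ 1.8531761
PP ~ 2048 * 1.8531761 = 3795.3046528
Rounded to 2 decimals: 3795.30

3795.30


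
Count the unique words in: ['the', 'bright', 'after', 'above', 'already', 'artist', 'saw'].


Listing all tokens and tracking unique types:
  Token 1: 'the' -> NEW (unique so far: 1)
  Token 2: 'bright' -> NEW (unique so far: 2)
  Token 3: 'after' -> NEW (unique so far: 3)
  Token 4: 'above' -> NEW (unique so far: 4)
  Token 5: 'already' -> NEW (unique so far: 5)
  Token 6: 'artist' -> NEW (unique so far: 6)
  Token 7: 'saw' -> NEW (unique so far: 7)
Unique types: ('above', 'after', 'already', 'artist', 'bright', 'saw', 'the')
Vocabulary size: 7

7


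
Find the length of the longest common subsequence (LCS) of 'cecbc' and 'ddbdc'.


DP table for LCS of 'cecbc' and 'ddbdc':
       d  d  b  d  c
    0  0  0  0  0  0
  c 0  0  0  0  0  1
  e 0  0  0  0  0  1
  c 0  0  0  0  0  1
  b 0  0  0  1  1  1
  c 0  0  0  1  1  2
LCS: 'bc'
LCS length = 2

2


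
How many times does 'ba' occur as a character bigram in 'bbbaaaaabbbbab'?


Scanning 'bbbaaaaabbbbab' for bigram 'ba':
  Position 0: 'bb' -> no
  Position 1: 'bb' -> no
  Position 2: 'ba' -> MATCH
  Position 3: 'aa' -> no
  Position 4: 'aa' -> no
  Position 5: 'aa' -> no
  Position 6: 'aa' -> no
  Position 7: 'ab' -> no
  Position 8: 'bb' -> no
  Position 9: 'bb' -> no
  Position 10: 'bb' -> no
  Position 11: 'ba' -> MATCH
  Position 12: 'ab' -> no
Total matches: 2

2


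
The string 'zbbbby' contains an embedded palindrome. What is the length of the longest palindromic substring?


Scanning 'zbbbby' for palindromic substrings.
Substring at positions 1-4: 'bbbb'.
Check: reverse('bbbb') = 'bbbb' -> palindrome confirmed.
Neighbouring characters ('z' / 'y') break symmetry, so it cannot extend further.
No longer palindromic substring exists; longest length = 4

4


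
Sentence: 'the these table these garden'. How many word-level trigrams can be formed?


Word trigrams from [5] words:
  Trigram 1: (the these table)
  Trigram 2: (these table these)
  Trigram 3: (table these garden)
Total word trigrams: 5 - 2 = 3

3


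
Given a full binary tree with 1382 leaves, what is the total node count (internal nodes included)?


Leaf nodes (terminals): 1382
Internal nodes = n - 1 = 1382 - 1 = 1381
Total = leaves + internal = 1382 + 1381 = 2763

2763


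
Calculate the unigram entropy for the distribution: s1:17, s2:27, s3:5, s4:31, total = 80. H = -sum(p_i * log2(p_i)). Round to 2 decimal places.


Computing entropy H = -sum(p_i * log2(p_i)):
  s1: p = 17/80 = 0.2125, -p*log2(p) = 0.4748
  s2: p = 27/80 = 0.3375, -p*log2(p) = 0.5289
  s3: p = 5/80 = 0.0625, -p*log2(p) = 0.2500
  s4: p = 31/80 = 0.3875, -p*log2(p) = 0.5300
H = sum of terms = 1.7837
Rounded to 2 decimals: 1.78

1.78


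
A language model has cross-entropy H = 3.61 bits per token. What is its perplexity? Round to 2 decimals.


Perplexity formula: PP = 2^H
H = 3.61
PP = 2^3.61
Decompose: 2^3.61 = 2^3 * 2^0.61
2^3 = 8, 2^0.61 ~ 1.5262592
PP ~ 8 * 1.5262592 = 12.2100736
Rounded to 2 decimals: 12.21

12.21


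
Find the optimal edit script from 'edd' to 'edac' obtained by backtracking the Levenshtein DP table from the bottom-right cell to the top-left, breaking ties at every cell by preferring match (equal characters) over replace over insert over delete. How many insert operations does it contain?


Edit distance = 2. Backtracking from cell (3, 4) with preference match > replace > insert > delete,
then listing the resulting alignment 'edd' -> 'edac' left to right:
  Step 1: keep 'e'
  Step 2: keep 'd'
  Step 3: insert 'a' [insertion #1]
  Step 4: replace d->c
Total insertions: 1

1


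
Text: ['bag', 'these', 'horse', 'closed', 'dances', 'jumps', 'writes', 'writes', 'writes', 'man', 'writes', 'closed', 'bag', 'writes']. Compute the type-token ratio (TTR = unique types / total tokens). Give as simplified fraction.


Tokens: 14
Unique types: ('bag', 'closed', 'dances', 'horse', 'jumps', 'man', 'these', 'writes') = 8
TTR = 8/14
Simplify: divide both by 2 -> 4/7
TTR = 4/7

4/7


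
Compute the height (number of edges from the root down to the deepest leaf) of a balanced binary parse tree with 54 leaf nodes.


In a balanced binary tree with n leaves the deepest leaf is ceil(log2(n)) edges below the root.
log2(54) = 5.7549
ceil(5.7549) = 6
height (edges) = 6

6


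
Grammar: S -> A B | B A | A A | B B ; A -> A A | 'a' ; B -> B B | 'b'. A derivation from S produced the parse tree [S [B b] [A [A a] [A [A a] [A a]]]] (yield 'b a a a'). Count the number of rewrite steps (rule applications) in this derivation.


Every bracketed nonterminal node [X ...] in the tree is produced by exactly one rule application.
Reading the tree off as a leftmost derivation:
  Step 1: S  =>  B A   (applied S -> B A)
  Step 2: B A  =>  b A   (applied B -> b)
  Step 3: b A  =>  b A A   (applied A -> A A)
  Step 4: b A A  =>  b a A   (applied A -> a)
  Step 5: b a A  =>  b a A A   (applied A -> A A)
  Step 6: b a A A  =>  b a a A   (applied A -> a)
  Step 7: b a a A  =>  b a a a   (applied A -> a)
Final yield: b a a a
Total rewrite steps: 7

7


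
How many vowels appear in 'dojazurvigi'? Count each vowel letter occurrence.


Scanning each character of 'dojazurvigi':
  Position 1: 'd' -> consonant (running count: 0)
  Position 2: 'o' -> vowel (running count: 1)
  Position 3: 'j' -> consonant (running count: 1)
  Position 4: 'a' -> vowel (running count: 2)
  Position 5: 'z' -> consonant (running count: 2)
  Position 6: 'u' -> vowel (running count: 3)
  Position 7: 'r' -> consonant (running count: 3)
  Position 8: 'v' -> consonant (running count: 3)
  Position 9: 'i' -> vowel (running count: 4)
  Position 10: 'g' -> consonant (running count: 4)
  Position 11: 'i' -> vowel (running count: 5)
Total vowels: 5

5


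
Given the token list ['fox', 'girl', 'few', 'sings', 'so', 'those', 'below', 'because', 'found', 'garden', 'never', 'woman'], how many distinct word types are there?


Listing all tokens and tracking unique types:
  Token 1: 'fox' -> NEW (unique so far: 1)
  Token 2: 'girl' -> NEW (unique so far: 2)
  Token 3: 'few' -> NEW (unique so far: 3)
  Token 4: 'sings' -> NEW (unique so far: 4)
  Token 5: 'so' -> NEW (unique so far: 5)
  Token 6: 'those' -> NEW (unique so far: 6)
  Token 7: 'below' -> NEW (unique so far: 7)
  Token 8: 'because' -> NEW (unique so far: 8)
  Token 9: 'found' -> NEW (unique so far: 9)
  Token 10: 'garden' -> NEW (unique so far: 10)
  Token 11: 'never' -> NEW (unique so far: 11)
  Token 12: 'woman' -> NEW (unique so far: 12)
Unique types: ('because', 'below', 'few', 'found', 'fox', 'garden', 'girl', 'never', 'sings', 'so', 'those', 'woman')
Vocabulary size: 12

12


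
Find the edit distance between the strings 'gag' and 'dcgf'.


Building DP table for s1='gag' (len 3) and s2='dcgf' (len 4):
       d  c  g  f
    0  1  2  3  4
  g 1  1  2  2  3
  a 2  2  2  3  3
  g 3  3  3  2  3
Edit distance = dp[3][4] = 3

3


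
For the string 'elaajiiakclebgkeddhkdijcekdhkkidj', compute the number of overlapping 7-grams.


String 'elaajiiakclebgkeddhkdijcekdhkkidj' has length L = 33.
Number of overlapping n-grams = L - n + 1
Substituting: 33 - 7 + 1 = 27

27


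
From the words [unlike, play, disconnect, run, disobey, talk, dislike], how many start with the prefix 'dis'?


Checking each word for prefix 'dis':
  'unlike' -> no (count: 0)
  'play' -> no (count: 0)
  'disconnect' -> YES, starts with 'dis' (count: 1)
  'run' -> no (count: 1)
  'disobey' -> YES, starts with 'dis' (count: 2)
  'talk' -> no (count: 2)
  'dislike' -> YES, starts with 'dis' (count: 3)
Total with prefix 'dis': 3

3


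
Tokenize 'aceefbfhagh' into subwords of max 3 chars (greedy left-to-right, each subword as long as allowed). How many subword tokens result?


'aceefbfhagh' has 11 characters.
Chunking with max size 3:
  Chunk 1: 'ace' (positions 0-2)
  Chunk 2: 'efb' (positions 3-5)
  Chunk 3: 'fha' (positions 6-8)
  Chunk 4: 'gh' (positions 9-10)
Total chunks: ceil(11 / 3) = 4

4


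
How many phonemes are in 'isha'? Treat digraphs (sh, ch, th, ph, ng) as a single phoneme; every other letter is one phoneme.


Parsing 'isha' greedily, digraphs first:
  'i' -> vowel phoneme (phonemes so far: 1)
  'sh' -> digraph (1 consonant phoneme) (phonemes so far: 2)
  'a' -> vowel phoneme (phonemes so far: 3)
Total phonemes: 3

3


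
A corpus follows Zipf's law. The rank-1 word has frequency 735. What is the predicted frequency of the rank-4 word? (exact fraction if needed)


Zipf's law: freq(rank) = f1 / rank
f1 = 735, rank = 4
freq = 735 / 4
GCD(735, 4) = 1
Simplified: 735/4

735/4


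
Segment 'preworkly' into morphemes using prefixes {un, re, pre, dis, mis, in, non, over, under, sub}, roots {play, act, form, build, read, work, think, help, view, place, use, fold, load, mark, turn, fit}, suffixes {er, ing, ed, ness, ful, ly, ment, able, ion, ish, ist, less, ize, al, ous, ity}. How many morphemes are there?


Segmenting 'preworkly' against the inventory:
  'pre' -> prefix (morpheme 1)
  'work' -> root (morpheme 2)
  'ly' -> suffix (morpheme 3)
Total morphemes: 3

3


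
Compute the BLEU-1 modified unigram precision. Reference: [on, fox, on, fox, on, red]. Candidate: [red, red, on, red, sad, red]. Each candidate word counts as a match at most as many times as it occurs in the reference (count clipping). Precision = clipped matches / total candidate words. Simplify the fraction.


Reference word counts: {'fox': 2, 'on': 3, 'red': 1}
Checking each candidate word (with clipping):
  'red' -> in reference (ref count 1, used 1/1) -> match (matches: 1)
  'red' -> ref count 1 already used up (1/1) -> clipped, no match (matches: 1)
  'on' -> in reference (ref count 3, used 1/3) -> match (matches: 2)
  'red' -> ref count 1 already used up (1/1) -> clipped, no match (matches: 2)
  'sad' -> not in reference -> no match (matches: 2)
  'red' -> ref count 1 already used up (1/1) -> clipped, no match (matches: 2)
Clipped matches: 2, Candidate length: 6
Precision = 2/6 = 1/3

1/3


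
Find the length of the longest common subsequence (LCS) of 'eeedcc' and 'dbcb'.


DP table for LCS of 'eeedcc' and 'dbcb':
       d  b  c  b
    0  0  0  0  0
  e 0  0  0  0  0
  e 0  0  0  0  0
  e 0  0  0  0  0
  d 0  1  1  1  1
  c 0  1  1  2  2
  c 0  1  1  2  2
LCS: 'dc'
LCS length = 2

2


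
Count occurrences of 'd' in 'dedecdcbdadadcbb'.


Scanning 'dedecdcbdadadcbb' for 'd':
  Position 0: 'd' -> MATCH (count: 1)
  Position 2: 'd' -> MATCH (count: 2)
  Position 5: 'd' -> MATCH (count: 3)
  Position 8: 'd' -> MATCH (count: 4)
  Position 10: 'd' -> MATCH (count: 5)
  Position 12: 'd' -> MATCH (count: 6)
Total occurrences of 'd': 6

6


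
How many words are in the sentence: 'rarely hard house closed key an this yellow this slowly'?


Counting words by splitting on spaces:
  Word 1: 'rarely'
  Word 2: 'hard'
  Word 3: 'house'
  Word 4: 'closed'
  Word 5: 'key'
  Word 6: 'an'
  Word 7: 'this'
  Word 8: 'yellow'
  Word 9: 'this'
  Word 10: 'slowly'
Total words: 10

10


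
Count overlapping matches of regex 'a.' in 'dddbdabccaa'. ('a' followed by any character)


Pattern: a. means 'a' followed by any character.
Scanning 'dddbdabccaa' position-by-position:
  Pos 0: window 'dd' -> no
  Pos 1: window 'dd' -> no
  Pos 2: window 'db' -> no
  Pos 3: window 'bd' -> no
  Pos 4: window 'da' -> no
  Pos 5: window 'ab' -> MATCH
  Pos 6: window 'bc' -> no
  Pos 7: window 'cc' -> no
  Pos 8: window 'ca' -> no
  Pos 9: window 'aa' -> MATCH
  Pos 10: window 'a' -> no
Total matches: 2

2


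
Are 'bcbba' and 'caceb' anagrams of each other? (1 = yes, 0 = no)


Sort characters of 'bcbba': 'abbbc'
Sort characters of 'caceb': 'abcce'
Sorted forms differ -> they are NOT anagrams
Result: 0

0


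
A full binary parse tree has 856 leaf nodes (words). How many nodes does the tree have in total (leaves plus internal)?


Leaf nodes (terminals): 856
Internal nodes = n - 1 = 856 - 1 = 855
Total = leaves + internal = 856 + 855 = 1711

1711


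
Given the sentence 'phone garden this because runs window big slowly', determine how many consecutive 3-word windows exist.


Word trigrams from [8] words:
  Trigram 1: (phone garden this)
  Trigram 2: (garden this because)
  Trigram 3: (this because runs)
  Trigram 4: (because runs window)
  Trigram 5: (runs window big)
  Trigram 6: (window big slowly)
Total word trigrams: 8 - 2 = 6

6


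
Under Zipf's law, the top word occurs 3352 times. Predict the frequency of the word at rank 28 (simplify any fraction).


Zipf's law: freq(rank) = f1 / rank
f1 = 3352, rank = 28
freq = 3352 / 28
GCD(3352, 28) = 4
Simplified: 838/7

838/7


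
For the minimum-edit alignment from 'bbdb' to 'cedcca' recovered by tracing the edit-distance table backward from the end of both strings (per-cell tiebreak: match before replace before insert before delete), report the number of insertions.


Edit distance = 5. Backtracking from cell (4, 6) with preference match > replace > insert > delete,
then listing the resulting alignment 'bbdb' -> 'cedcca' left to right:
  Step 1: replace b->c
  Step 2: replace b->e
  Step 3: keep 'd'
  Step 4: insert 'c' [insertion #1]
  Step 5: insert 'c' [insertion #2]
  Step 6: replace b->a
Total insertions: 2

2


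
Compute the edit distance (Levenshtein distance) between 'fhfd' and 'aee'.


Building DP table for s1='fhfd' (len 4) and s2='aee' (len 3):
       a  e  e
    0  1  2  3
  f 1  1  2  3
  h 2  2  2  3
  f 3  3  3  3
  d 4  4  4  4
Edit distance = dp[4][3] = 4

4


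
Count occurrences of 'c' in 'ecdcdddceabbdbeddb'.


Scanning 'ecdcdddceabbdbeddb' for 'c':
  Position 1: 'c' -> MATCH (count: 1)
  Position 3: 'c' -> MATCH (count: 2)
  Position 7: 'c' -> MATCH (count: 3)
Total occurrences of 'c': 3

3


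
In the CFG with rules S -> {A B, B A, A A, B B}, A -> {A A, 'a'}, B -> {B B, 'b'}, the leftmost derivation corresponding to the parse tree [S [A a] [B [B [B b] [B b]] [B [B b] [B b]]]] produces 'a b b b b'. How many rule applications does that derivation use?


Every bracketed nonterminal node [X ...] in the tree is produced by exactly one rule application.
Reading the tree off as a leftmost derivation:
  Step 1: S  =>  A B   (applied S -> A B)
  Step 2: A B  =>  a B   (applied A -> a)
  Step 3: a B  =>  a B B   (applied B -> B B)
  Step 4: a B B  =>  a B B B   (applied B -> B B)
  Step 5: a B B B  =>  a b B B   (applied B -> b)
  Step 6: a b B B  =>  a b b B   (applied B -> b)
  Step 7: a b b B  =>  a b b B B   (applied B -> B B)
  Step 8: a b b B B  =>  a b b b B   (applied B -> b)
  Step 9: a b b b B  =>  a b b b b   (applied B -> b)
Final yield: a b b b b
Total rewrite steps: 9

9


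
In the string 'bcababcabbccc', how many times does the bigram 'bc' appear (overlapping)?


Scanning 'bcababcabbccc' for bigram 'bc':
  Position 0: 'bc' -> MATCH
  Position 1: 'ca' -> no
  Position 2: 'ab' -> no
  Position 3: 'ba' -> no
  Position 4: 'ab' -> no
  Position 5: 'bc' -> MATCH
  Position 6: 'ca' -> no
  Position 7: 'ab' -> no
  Position 8: 'bb' -> no
  Position 9: 'bc' -> MATCH
  Position 10: 'cc' -> no
  Position 11: 'cc' -> no
Total matches: 3

3


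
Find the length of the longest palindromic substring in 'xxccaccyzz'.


Scanning 'xxccaccyzz' for palindromic substrings.
Substring at positions 2-6: 'ccacc'.
Check: reverse('ccacc') = 'ccacc' -> palindrome confirmed.
Neighbouring characters ('x' / 'y') break symmetry, so it cannot extend further.
No longer palindromic substring exists; longest length = 5

5


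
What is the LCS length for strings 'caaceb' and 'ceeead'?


DP table for LCS of 'caaceb' and 'ceeead':
       c  e  e  e  a  d
    0  0  0  0  0  0  0
  c 0  1  1  1  1  1  1
  a 0  1  1  1  1  2  2
  a 0  1  1  1  1  2  2
  c 0  1  1  1  1  2  2
  e 0  1  2  2  2  2  2
  b 0  1  2  2  2  2  2
LCS: 'ca'
LCS length = 2

2


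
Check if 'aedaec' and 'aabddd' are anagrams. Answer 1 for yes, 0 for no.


Sort characters of 'aedaec': 'aacdee'
Sort characters of 'aabddd': 'aabddd'
Sorted forms differ -> they are NOT anagrams
Result: 0

0


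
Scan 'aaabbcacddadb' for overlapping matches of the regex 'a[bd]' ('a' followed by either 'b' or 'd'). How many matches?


Pattern: a[bd] means 'a' followed by either 'b' or 'd'.
Scanning 'aaabbcacddadb' position-by-position:
  Pos 0: window 'aa' -> no
  Pos 1: window 'aa' -> no
  Pos 2: window 'ab' -> MATCH
  Pos 3: window 'bb' -> no
  Pos 4: window 'bc' -> no
  Pos 5: window 'ca' -> no
  Pos 6: window 'ac' -> no
  Pos 7: window 'cd' -> no
  Pos 8: window 'dd' -> no
  Pos 9: window 'da' -> no
  Pos 10: window 'ad' -> MATCH
  Pos 11: window 'db' -> no
  Pos 12: window 'b' -> no
Total matches: 2

2


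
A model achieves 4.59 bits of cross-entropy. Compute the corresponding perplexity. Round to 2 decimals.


Perplexity formula: PP = 2^H
H = 4.59
PP = 2^4.59
Decompose: 2^4.59 = 2^4 * 2^0.59
2^4 = 16, 2^0.59 ~ 1.5052467
PP ~ 16 * 1.5052467 = 24.0839472
Rounded to 2 decimals: 24.08

24.08


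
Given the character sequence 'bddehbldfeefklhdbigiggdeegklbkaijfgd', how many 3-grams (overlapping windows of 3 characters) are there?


String 'bddehbldfeefklhdbigiggdeegklbkaijfgd' has length L = 36.
Number of overlapping n-grams = L - n + 1
Substituting: 36 - 3 + 1 = 34

34


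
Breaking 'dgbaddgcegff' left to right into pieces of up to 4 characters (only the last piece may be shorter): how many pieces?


'dgbaddgcegff' has 12 characters.
Chunking with max size 4:
  Chunk 1: 'dgba' (positions 0-3)
  Chunk 2: 'ddgc' (positions 4-7)
  Chunk 3: 'egff' (positions 8-11)
Total chunks: ceil(12 / 4) = 3

3


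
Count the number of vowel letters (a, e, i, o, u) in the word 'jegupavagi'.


Scanning each character of 'jegupavagi':
  Position 1: 'j' -> consonant (running count: 0)
  Position 2: 'e' -> vowel (running count: 1)
  Position 3: 'g' -> consonant (running count: 1)
  Position 4: 'u' -> vowel (running count: 2)
  Position 5: 'p' -> consonant (running count: 2)
  Position 6: 'a' -> vowel (running count: 3)
  Position 7: 'v' -> consonant (running count: 3)
  Position 8: 'a' -> vowel (running count: 4)
  Position 9: 'g' -> consonant (running count: 4)
  Position 10: 'i' -> vowel (running count: 5)
Total vowels: 5

5


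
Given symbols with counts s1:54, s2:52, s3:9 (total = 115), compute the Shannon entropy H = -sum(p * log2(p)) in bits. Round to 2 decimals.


Computing entropy H = -sum(p_i * log2(p_i)):
  s1: p = 54/115 = 0.4696, -p*log2(p) = 0.5121
  s2: p = 52/115 = 0.4522, -p*log2(p) = 0.5178
  s3: p = 9/115 = 0.0783, -p*log2(p) = 0.2877
H = sum of terms = 1.3176
Rounded to 2 decimals: 1.32

1.32


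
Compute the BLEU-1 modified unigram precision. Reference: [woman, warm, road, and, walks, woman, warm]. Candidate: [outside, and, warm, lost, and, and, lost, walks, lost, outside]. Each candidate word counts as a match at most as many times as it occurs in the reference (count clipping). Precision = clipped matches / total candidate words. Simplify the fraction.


Reference word counts: {'and': 1, 'road': 1, 'walks': 1, 'warm': 2, 'woman': 2}
Checking each candidate word (with clipping):
  'outside' -> not in reference -> no match (matches: 0)
  'and' -> in reference (ref count 1, used 1/1) -> match (matches: 1)
  'warm' -> in reference (ref count 2, used 1/2) -> match (matches: 2)
  'lost' -> not in reference -> no match (matches: 2)
  'and' -> ref count 1 already used up (1/1) -> clipped, no match (matches: 2)
  'and' -> ref count 1 already used up (1/1) -> clipped, no match (matches: 2)
  'lost' -> not in reference -> no match (matches: 2)
  'walks' -> in reference (ref count 1, used 1/1) -> match (matches: 3)
  'lost' -> not in reference -> no match (matches: 3)
  'outside' -> not in reference -> no match (matches: 3)
Clipped matches: 3, Candidate length: 10
Precision = 3/10

3/10


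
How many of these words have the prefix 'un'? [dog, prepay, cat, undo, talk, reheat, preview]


Checking each word for prefix 'un':
  'dog' -> no (count: 0)
  'prepay' -> no (count: 0)
  'cat' -> no (count: 0)
  'undo' -> YES, starts with 'un' (count: 1)
  'talk' -> no (count: 1)
  'reheat' -> no (count: 1)
  'preview' -> no (count: 1)
Total with prefix 'un': 1

1


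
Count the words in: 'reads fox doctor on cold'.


Counting words by splitting on spaces:
  Word 1: 'reads'
  Word 2: 'fox'
  Word 3: 'doctor'
  Word 4: 'on'
  Word 5: 'cold'
Total words: 5

5


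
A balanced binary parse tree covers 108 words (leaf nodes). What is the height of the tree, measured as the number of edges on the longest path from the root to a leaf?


In a balanced binary tree with n leaves the deepest leaf is ceil(log2(n)) edges below the root.
log2(108) = 6.7549
ceil(6.7549) = 7
height (edges) = 7

7


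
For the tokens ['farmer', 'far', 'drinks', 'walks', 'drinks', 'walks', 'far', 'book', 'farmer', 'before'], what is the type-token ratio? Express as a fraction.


Tokens: 10
Unique types: ('before', 'book', 'drinks', 'far', 'farmer', 'walks') = 6
TTR = 6/10
Simplify: divide both by 2 -> 3/5
TTR = 3/5

3/5


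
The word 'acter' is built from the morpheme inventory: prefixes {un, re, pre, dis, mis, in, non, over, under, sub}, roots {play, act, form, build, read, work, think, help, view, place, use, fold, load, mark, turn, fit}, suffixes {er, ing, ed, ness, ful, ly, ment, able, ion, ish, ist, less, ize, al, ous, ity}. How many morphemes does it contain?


Segmenting 'acter' against the inventory:
  'act' -> root (morpheme 1)
  'er' -> suffix (morpheme 2)
Total morphemes: 2

2


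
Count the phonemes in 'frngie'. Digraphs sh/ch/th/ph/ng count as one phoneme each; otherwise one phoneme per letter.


Parsing 'frngie' greedily, digraphs first:
  'f' -> consonant phoneme (phonemes so far: 1)
  'r' -> consonant phoneme (phonemes so far: 2)
  'ng' -> digraph (1 consonant phoneme) (phonemes so far: 3)
  'i' -> vowel phoneme (phonemes so far: 4)
  'e' -> vowel phoneme (phonemes so far: 5)
Total phonemes: 5

5


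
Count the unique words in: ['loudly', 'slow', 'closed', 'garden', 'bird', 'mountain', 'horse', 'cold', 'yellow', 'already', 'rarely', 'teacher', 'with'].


Listing all tokens and tracking unique types:
  Token 1: 'loudly' -> NEW (unique so far: 1)
  Token 2: 'slow' -> NEW (unique so far: 2)
  Token 3: 'closed' -> NEW (unique so far: 3)
  Token 4: 'garden' -> NEW (unique so far: 4)
  Token 5: 'bird' -> NEW (unique so far: 5)
  Token 6: 'mountain' -> NEW (unique so far: 6)
  Token 7: 'horse' -> NEW (unique so far: 7)
  Token 8: 'cold' -> NEW (unique so far: 8)
  Token 9: 'yellow' -> NEW (unique so far: 9)
  Token 10: 'already' -> NEW (unique so far: 10)
  Token 11: 'rarely' -> NEW (unique so far: 11)
  Token 12: 'teacher' -> NEW (unique so far: 12)
  Token 13: 'with' -> NEW (unique so far: 13)
Unique types: ('already', 'bird', 'closed', 'cold', 'garden', 'horse', 'loudly', 'mountain', 'rarely', 'slow', 'teacher', 'with', 'yellow')
Vocabulary size: 13

13


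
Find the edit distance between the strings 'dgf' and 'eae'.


Building DP table for s1='dgf' (len 3) and s2='eae' (len 3):
       e  a  e
    0  1  2  3
  d 1  1  2  3
  g 2  2  2  3
  f 3  3  3  3
Edit distance = dp[3][3] = 3

3


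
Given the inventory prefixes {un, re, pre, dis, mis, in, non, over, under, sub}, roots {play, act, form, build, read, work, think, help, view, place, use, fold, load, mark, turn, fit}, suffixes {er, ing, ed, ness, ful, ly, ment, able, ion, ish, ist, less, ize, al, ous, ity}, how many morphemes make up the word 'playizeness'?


Segmenting 'playizeness' against the inventory:
  'play' -> root (morpheme 1)
  'ize' -> suffix (morpheme 2)
  'ness' -> suffix (morpheme 3)
Total morphemes: 3

3
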